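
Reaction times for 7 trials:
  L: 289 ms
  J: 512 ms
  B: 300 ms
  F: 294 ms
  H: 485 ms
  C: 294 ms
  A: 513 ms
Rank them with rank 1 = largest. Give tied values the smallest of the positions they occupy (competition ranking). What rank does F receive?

5

Sorted (descending): 513, 512, 485, 300, 294, 294, 289
The 2 values of 294 occupy positions 5–6 → each gets rank 5.
F has value 294 ms → rank 5.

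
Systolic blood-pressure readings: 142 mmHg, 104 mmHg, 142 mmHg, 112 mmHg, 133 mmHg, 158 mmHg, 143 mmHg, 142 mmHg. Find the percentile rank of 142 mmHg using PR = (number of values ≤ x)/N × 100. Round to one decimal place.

N = 8.
Strictly below 142: 3. Equal to 142: 3.
PR = 6/8 × 100 = 75.0

75.0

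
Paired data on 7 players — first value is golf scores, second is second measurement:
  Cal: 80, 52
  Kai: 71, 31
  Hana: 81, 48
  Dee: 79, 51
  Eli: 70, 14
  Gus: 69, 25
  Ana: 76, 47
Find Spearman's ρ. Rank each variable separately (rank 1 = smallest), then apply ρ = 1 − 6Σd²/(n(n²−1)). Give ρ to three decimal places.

Ranks of variable 1: 6, 3, 7, 5, 2, 1, 4
Ranks of variable 2: 7, 3, 5, 6, 1, 2, 4
d = r₁ − r₂: -1, 0, 2, -1, 1, -1, 0
d²: 1, 0, 4, 1, 1, 1, 0; Σd² = 8
ρ = 1 − 6·8/(7·48) = 1 − 48/336 = 0.857

0.857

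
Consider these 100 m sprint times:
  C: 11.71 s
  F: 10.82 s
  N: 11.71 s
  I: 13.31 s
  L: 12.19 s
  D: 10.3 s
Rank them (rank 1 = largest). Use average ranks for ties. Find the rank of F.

5

Sorted (descending): 13.31, 12.19, 11.71, 11.71, 10.82, 10.3
The 2 values of 11.71 occupy positions 3–4 → average rank (3+4)/2 = 3.5.
F has value 10.82 s → rank 5.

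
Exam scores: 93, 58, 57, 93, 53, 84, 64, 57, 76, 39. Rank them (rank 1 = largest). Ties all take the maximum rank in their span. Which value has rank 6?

Sorted (descending): 93, 93, 84, 76, 64, 58, 57, 57, 53, 39
The 2 values of 93 occupy positions 1–2 → each gets rank 2.
The 2 values of 57 occupy positions 7–8 → each gets rank 8.
Rank 6 → value 58.

58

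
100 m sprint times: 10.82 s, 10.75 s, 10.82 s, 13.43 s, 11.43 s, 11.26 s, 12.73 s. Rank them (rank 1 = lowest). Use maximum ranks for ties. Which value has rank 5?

11.43

Sorted (ascending): 10.75, 10.82, 10.82, 11.26, 11.43, 12.73, 13.43
The 2 values of 10.82 occupy positions 2–3 → each gets rank 3.
Rank 5 → value 11.43.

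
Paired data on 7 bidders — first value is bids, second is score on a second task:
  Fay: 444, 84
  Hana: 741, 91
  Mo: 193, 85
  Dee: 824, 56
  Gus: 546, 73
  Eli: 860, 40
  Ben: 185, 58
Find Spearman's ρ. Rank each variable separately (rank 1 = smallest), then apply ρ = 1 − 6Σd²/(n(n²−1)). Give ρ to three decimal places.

-0.429

Ranks of variable 1: 3, 5, 2, 6, 4, 7, 1
Ranks of variable 2: 5, 7, 6, 2, 4, 1, 3
d = r₁ − r₂: -2, -2, -4, 4, 0, 6, -2
d²: 4, 4, 16, 16, 0, 36, 4; Σd² = 80
ρ = 1 − 6·80/(7·48) = 1 − 480/336 = -0.429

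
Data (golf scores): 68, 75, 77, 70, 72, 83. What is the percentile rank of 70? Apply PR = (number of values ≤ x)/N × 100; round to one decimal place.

33.3

N = 6.
Strictly below 70: 1. Equal to 70: 1.
PR = 2/6 × 100 = 33.3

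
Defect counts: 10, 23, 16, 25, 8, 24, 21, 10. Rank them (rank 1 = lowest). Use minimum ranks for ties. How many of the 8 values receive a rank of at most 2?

3

Sorted (ascending): 8, 10, 10, 16, 21, 23, 24, 25
The 2 values of 10 occupy positions 2–3 → each gets rank 2.
Ranks ≤ 2: {1, 2, 2} → 3 values.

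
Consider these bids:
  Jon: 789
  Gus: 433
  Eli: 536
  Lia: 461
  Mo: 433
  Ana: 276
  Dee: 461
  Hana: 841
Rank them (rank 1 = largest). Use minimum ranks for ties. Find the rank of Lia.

4

Sorted (descending): 841, 789, 536, 461, 461, 433, 433, 276
The 2 values of 461 occupy positions 4–5 → each gets rank 4.
The 2 values of 433 occupy positions 6–7 → each gets rank 6.
Lia has value 461 → rank 4.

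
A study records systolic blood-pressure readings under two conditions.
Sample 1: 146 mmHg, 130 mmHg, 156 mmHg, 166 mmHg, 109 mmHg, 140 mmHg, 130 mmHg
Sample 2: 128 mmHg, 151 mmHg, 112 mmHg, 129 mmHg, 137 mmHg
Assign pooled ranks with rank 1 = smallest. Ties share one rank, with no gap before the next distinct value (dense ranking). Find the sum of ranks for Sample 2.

24

Sorted (ascending): 109, 112, 128, 129, 130, 130, 137, 140, 146, 151, 156, 166
The 2 values of 130 share dense rank 5.
Remaining distinct values take the next consecutive integers.
Sample 2 values → pooled ranks: 128→3, 151→9, 112→2, 129→4, 137→6
Rank sum = 3 + 9 + 2 + 4 + 6 = 24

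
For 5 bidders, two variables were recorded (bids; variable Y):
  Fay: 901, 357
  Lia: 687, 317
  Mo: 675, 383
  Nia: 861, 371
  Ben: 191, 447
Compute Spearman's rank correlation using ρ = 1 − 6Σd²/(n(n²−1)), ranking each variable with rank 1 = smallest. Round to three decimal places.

Ranks of variable 1: 5, 3, 2, 4, 1
Ranks of variable 2: 2, 1, 4, 3, 5
d = r₁ − r₂: 3, 2, -2, 1, -4
d²: 9, 4, 4, 1, 16; Σd² = 34
ρ = 1 − 6·34/(5·24) = 1 − 204/120 = -0.700

-0.700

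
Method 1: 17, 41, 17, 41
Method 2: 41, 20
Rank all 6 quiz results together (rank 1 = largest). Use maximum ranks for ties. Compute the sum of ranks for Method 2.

7

Sorted (descending): 41, 41, 41, 20, 17, 17
The 3 values of 41 occupy positions 1–3 → each gets rank 3.
The 2 values of 17 occupy positions 5–6 → each gets rank 6.
Method 2 values → pooled ranks: 41→3, 20→4
Rank sum = 3 + 4 = 7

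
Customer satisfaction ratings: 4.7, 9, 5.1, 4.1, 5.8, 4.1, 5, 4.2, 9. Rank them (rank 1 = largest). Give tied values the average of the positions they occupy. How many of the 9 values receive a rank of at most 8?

7

Sorted (descending): 9, 9, 5.8, 5.1, 5, 4.7, 4.2, 4.1, 4.1
The 2 values of 9 occupy positions 1–2 → average rank (1+2)/2 = 1.5.
The 2 values of 4.1 occupy positions 8–9 → average rank (8+9)/2 = 8.5.
Ranks ≤ 8: {1.5, 1.5, 3, 4, 5, 6, 7} → 7 values.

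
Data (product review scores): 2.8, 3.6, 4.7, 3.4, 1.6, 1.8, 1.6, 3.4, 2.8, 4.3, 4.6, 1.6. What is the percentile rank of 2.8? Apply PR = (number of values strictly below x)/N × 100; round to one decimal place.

N = 12.
Strictly below 2.8: 4. Equal to 2.8: 2.
PR = 4/12 × 100 = 33.3

33.3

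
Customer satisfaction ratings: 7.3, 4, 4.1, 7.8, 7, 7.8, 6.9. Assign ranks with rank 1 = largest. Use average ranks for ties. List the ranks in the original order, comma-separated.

3, 7, 6, 1.5, 4, 1.5, 5

Sorted (descending): 7.8, 7.8, 7.3, 7, 6.9, 4.1, 4
The 2 values of 7.8 occupy positions 1–2 → average rank (1+2)/2 = 1.5.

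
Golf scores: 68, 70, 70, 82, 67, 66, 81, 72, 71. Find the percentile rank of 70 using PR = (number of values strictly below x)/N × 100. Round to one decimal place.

33.3

N = 9.
Strictly below 70: 3. Equal to 70: 2.
PR = 3/9 × 100 = 33.3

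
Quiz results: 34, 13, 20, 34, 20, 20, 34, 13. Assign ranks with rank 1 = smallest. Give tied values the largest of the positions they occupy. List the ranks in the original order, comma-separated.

Sorted (ascending): 13, 13, 20, 20, 20, 34, 34, 34
The 2 values of 13 occupy positions 1–2 → each gets rank 2.
The 3 values of 20 occupy positions 3–5 → each gets rank 5.
The 3 values of 34 occupy positions 6–8 → each gets rank 8.

8, 2, 5, 8, 5, 5, 8, 2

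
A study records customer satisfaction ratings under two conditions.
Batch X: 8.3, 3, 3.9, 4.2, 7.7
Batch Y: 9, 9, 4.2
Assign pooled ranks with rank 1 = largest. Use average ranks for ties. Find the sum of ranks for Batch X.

27.5

Sorted (descending): 9, 9, 8.3, 7.7, 4.2, 4.2, 3.9, 3
The 2 values of 9 occupy positions 1–2 → average rank (1+2)/2 = 1.5.
The 2 values of 4.2 occupy positions 5–6 → average rank (5+6)/2 = 5.5.
Batch X values → pooled ranks: 8.3→3, 3→8, 3.9→7, 4.2→5.5, 7.7→4
Rank sum = 3 + 8 + 7 + 5.5 + 4 = 27.5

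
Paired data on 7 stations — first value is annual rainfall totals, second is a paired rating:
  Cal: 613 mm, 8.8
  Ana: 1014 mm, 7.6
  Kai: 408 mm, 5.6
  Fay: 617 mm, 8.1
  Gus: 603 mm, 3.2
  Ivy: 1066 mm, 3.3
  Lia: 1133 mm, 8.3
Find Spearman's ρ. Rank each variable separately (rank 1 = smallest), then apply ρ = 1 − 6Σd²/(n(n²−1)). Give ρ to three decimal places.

Ranks of variable 1: 3, 5, 1, 4, 2, 6, 7
Ranks of variable 2: 7, 4, 3, 5, 1, 2, 6
d = r₁ − r₂: -4, 1, -2, -1, 1, 4, 1
d²: 16, 1, 4, 1, 1, 16, 1; Σd² = 40
ρ = 1 − 6·40/(7·48) = 1 − 240/336 = 0.286

0.286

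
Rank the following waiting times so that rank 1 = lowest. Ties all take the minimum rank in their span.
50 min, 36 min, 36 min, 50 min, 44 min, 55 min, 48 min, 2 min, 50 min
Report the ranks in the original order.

6, 2, 2, 6, 4, 9, 5, 1, 6

Sorted (ascending): 2, 36, 36, 44, 48, 50, 50, 50, 55
The 2 values of 36 occupy positions 2–3 → each gets rank 2.
The 3 values of 50 occupy positions 6–8 → each gets rank 6.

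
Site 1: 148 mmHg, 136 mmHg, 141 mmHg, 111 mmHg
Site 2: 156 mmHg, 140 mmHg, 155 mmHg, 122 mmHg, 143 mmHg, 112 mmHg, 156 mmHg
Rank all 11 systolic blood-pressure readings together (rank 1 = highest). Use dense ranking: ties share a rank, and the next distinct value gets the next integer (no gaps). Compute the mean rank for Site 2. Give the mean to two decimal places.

4.43

Sorted (descending): 156, 156, 155, 148, 143, 141, 140, 136, 122, 112, 111
The 2 values of 156 share dense rank 1.
Remaining distinct values take the next consecutive integers.
Site 2 values → pooled ranks: 156→1, 140→6, 155→2, 122→8, 143→4, 112→9, 156→1
Mean rank = (1 + 6 + 2 + 8 + 4 + 9 + 1) / 7 = 4.43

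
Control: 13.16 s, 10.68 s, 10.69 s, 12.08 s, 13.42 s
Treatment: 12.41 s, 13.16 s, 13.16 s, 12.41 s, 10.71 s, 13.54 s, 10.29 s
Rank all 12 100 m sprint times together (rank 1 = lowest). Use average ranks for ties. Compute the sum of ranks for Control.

Sorted (ascending): 10.29, 10.68, 10.69, 10.71, 12.08, 12.41, 12.41, 13.16, 13.16, 13.16, 13.42, 13.54
The 2 values of 12.41 occupy positions 6–7 → average rank (6+7)/2 = 6.5.
The 3 values of 13.16 occupy positions 8–10 → average rank 9.
Control values → pooled ranks: 13.16→9, 10.68→2, 10.69→3, 12.08→5, 13.42→11
Rank sum = 9 + 2 + 3 + 5 + 11 = 30

30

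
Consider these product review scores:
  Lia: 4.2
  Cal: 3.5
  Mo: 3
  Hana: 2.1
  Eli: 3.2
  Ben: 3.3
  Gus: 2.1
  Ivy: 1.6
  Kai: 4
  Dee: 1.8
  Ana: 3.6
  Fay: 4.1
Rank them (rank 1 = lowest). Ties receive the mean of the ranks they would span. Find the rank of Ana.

Sorted (ascending): 1.6, 1.8, 2.1, 2.1, 3, 3.2, 3.3, 3.5, 3.6, 4, 4.1, 4.2
The 2 values of 2.1 occupy positions 3–4 → average rank (3+4)/2 = 3.5.
Ana has value 3.6 → rank 9.

9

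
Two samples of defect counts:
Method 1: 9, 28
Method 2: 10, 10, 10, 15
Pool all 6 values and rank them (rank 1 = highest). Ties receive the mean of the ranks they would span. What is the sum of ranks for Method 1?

7

Sorted (descending): 28, 15, 10, 10, 10, 9
The 3 values of 10 occupy positions 3–5 → average rank 4.
Method 1 values → pooled ranks: 9→6, 28→1
Rank sum = 6 + 1 = 7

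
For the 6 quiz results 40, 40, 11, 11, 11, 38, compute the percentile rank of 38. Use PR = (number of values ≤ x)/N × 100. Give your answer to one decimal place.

66.7

N = 6.
Strictly below 38: 3. Equal to 38: 1.
PR = 4/6 × 100 = 66.7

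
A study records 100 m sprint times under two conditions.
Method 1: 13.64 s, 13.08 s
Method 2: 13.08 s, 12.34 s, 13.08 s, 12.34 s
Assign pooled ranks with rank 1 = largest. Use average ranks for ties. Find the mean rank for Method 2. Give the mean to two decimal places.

Sorted (descending): 13.64, 13.08, 13.08, 13.08, 12.34, 12.34
The 3 values of 13.08 occupy positions 2–4 → average rank 3.
The 2 values of 12.34 occupy positions 5–6 → average rank (5+6)/2 = 5.5.
Method 2 values → pooled ranks: 13.08→3, 12.34→5.5, 13.08→3, 12.34→5.5
Mean rank = (3 + 5.5 + 3 + 5.5) / 4 = 4.25

4.25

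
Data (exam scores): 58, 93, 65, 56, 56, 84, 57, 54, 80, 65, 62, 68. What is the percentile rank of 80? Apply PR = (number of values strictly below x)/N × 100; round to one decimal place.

N = 12.
Strictly below 80: 9. Equal to 80: 1.
PR = 9/12 × 100 = 75.0

75.0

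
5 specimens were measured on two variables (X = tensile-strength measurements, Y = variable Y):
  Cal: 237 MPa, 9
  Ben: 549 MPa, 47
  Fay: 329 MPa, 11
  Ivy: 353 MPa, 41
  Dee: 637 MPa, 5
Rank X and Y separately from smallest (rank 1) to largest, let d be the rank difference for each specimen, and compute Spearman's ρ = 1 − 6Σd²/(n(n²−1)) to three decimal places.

0.000

Ranks of variable 1: 1, 4, 2, 3, 5
Ranks of variable 2: 2, 5, 3, 4, 1
d = r₁ − r₂: -1, -1, -1, -1, 4
d²: 1, 1, 1, 1, 16; Σd² = 20
ρ = 1 − 6·20/(5·24) = 1 − 120/120 = 0.000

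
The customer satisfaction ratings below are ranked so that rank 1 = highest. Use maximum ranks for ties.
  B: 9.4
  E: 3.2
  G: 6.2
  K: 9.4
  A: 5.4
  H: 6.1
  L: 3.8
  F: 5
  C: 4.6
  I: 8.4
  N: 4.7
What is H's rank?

Sorted (descending): 9.4, 9.4, 8.4, 6.2, 6.1, 5.4, 5, 4.7, 4.6, 3.8, 3.2
The 2 values of 9.4 occupy positions 1–2 → each gets rank 2.
H has value 6.1 → rank 5.

5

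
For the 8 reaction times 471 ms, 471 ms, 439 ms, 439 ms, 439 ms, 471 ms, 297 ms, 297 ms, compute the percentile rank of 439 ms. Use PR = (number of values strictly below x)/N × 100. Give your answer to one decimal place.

N = 8.
Strictly below 439: 2. Equal to 439: 3.
PR = 2/8 × 100 = 25.0

25.0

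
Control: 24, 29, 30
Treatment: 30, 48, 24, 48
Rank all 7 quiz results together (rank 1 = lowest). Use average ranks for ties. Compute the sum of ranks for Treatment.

19

Sorted (ascending): 24, 24, 29, 30, 30, 48, 48
The 2 values of 24 occupy positions 1–2 → average rank (1+2)/2 = 1.5.
The 2 values of 30 occupy positions 4–5 → average rank (4+5)/2 = 4.5.
The 2 values of 48 occupy positions 6–7 → average rank (6+7)/2 = 6.5.
Treatment values → pooled ranks: 30→4.5, 48→6.5, 24→1.5, 48→6.5
Rank sum = 4.5 + 6.5 + 1.5 + 6.5 = 19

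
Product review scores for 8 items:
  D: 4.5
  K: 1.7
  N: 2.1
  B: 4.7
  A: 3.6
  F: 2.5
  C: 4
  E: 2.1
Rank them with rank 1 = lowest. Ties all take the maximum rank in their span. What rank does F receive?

4

Sorted (ascending): 1.7, 2.1, 2.1, 2.5, 3.6, 4, 4.5, 4.7
The 2 values of 2.1 occupy positions 2–3 → each gets rank 3.
F has value 2.5 → rank 4.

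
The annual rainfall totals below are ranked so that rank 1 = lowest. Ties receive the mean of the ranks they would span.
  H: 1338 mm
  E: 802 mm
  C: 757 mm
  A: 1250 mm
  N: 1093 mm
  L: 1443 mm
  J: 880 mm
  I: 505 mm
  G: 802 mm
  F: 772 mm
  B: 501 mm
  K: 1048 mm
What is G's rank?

Sorted (ascending): 501, 505, 757, 772, 802, 802, 880, 1048, 1093, 1250, 1338, 1443
The 2 values of 802 occupy positions 5–6 → average rank (5+6)/2 = 5.5.
G has value 802 mm → rank 5.5.

5.5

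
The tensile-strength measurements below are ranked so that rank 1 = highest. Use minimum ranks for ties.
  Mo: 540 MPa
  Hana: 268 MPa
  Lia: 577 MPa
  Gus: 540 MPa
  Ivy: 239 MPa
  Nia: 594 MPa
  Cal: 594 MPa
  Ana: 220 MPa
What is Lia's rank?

3

Sorted (descending): 594, 594, 577, 540, 540, 268, 239, 220
The 2 values of 594 occupy positions 1–2 → each gets rank 1.
The 2 values of 540 occupy positions 4–5 → each gets rank 4.
Lia has value 577 MPa → rank 3.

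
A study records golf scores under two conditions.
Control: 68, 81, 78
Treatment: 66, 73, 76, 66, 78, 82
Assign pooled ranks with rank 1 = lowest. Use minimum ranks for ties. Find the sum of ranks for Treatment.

26

Sorted (ascending): 66, 66, 68, 73, 76, 78, 78, 81, 82
The 2 values of 66 occupy positions 1–2 → each gets rank 1.
The 2 values of 78 occupy positions 6–7 → each gets rank 6.
Treatment values → pooled ranks: 66→1, 73→4, 76→5, 66→1, 78→6, 82→9
Rank sum = 1 + 4 + 5 + 1 + 6 + 9 = 26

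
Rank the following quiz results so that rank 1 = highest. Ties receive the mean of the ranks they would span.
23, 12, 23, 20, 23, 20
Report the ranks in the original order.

Sorted (descending): 23, 23, 23, 20, 20, 12
The 3 values of 23 occupy positions 1–3 → average rank 2.
The 2 values of 20 occupy positions 4–5 → average rank (4+5)/2 = 4.5.

2, 6, 2, 4.5, 2, 4.5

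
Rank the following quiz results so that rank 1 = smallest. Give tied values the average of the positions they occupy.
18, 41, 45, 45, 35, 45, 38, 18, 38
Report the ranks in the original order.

1.5, 6, 8, 8, 3, 8, 4.5, 1.5, 4.5

Sorted (ascending): 18, 18, 35, 38, 38, 41, 45, 45, 45
The 2 values of 18 occupy positions 1–2 → average rank (1+2)/2 = 1.5.
The 2 values of 38 occupy positions 4–5 → average rank (4+5)/2 = 4.5.
The 3 values of 45 occupy positions 7–9 → average rank 8.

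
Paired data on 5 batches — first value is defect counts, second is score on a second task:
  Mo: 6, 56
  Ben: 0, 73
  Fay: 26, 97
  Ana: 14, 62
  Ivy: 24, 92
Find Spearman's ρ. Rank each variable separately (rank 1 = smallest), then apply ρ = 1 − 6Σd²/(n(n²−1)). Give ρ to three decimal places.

Ranks of variable 1: 2, 1, 5, 3, 4
Ranks of variable 2: 1, 3, 5, 2, 4
d = r₁ − r₂: 1, -2, 0, 1, 0
d²: 1, 4, 0, 1, 0; Σd² = 6
ρ = 1 − 6·6/(5·24) = 1 − 36/120 = 0.700

0.700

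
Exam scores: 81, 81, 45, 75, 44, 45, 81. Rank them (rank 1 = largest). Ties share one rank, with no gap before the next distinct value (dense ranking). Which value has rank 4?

44

Sorted (descending): 81, 81, 81, 75, 45, 45, 44
The 3 values of 81 share dense rank 1.
The 2 values of 45 share dense rank 3.
Remaining distinct values take the next consecutive integers.
Rank 4 → value 44.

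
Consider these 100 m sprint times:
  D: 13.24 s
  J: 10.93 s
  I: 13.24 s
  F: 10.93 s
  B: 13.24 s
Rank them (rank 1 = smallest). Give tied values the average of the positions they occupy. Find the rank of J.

Sorted (ascending): 10.93, 10.93, 13.24, 13.24, 13.24
The 2 values of 10.93 occupy positions 1–2 → average rank (1+2)/2 = 1.5.
The 3 values of 13.24 occupy positions 3–5 → average rank 4.
J has value 10.93 s → rank 1.5.

1.5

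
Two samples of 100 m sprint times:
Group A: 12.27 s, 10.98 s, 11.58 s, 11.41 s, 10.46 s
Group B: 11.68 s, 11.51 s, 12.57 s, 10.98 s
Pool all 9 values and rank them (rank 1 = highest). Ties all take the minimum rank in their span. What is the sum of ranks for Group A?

Sorted (descending): 12.57, 12.27, 11.68, 11.58, 11.51, 11.41, 10.98, 10.98, 10.46
The 2 values of 10.98 occupy positions 7–8 → each gets rank 7.
Group A values → pooled ranks: 12.27→2, 10.98→7, 11.58→4, 11.41→6, 10.46→9
Rank sum = 2 + 7 + 4 + 6 + 9 = 28

28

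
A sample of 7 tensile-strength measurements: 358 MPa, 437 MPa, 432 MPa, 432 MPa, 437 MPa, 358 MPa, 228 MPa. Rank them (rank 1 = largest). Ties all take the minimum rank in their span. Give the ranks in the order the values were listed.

5, 1, 3, 3, 1, 5, 7

Sorted (descending): 437, 437, 432, 432, 358, 358, 228
The 2 values of 437 occupy positions 1–2 → each gets rank 1.
The 2 values of 432 occupy positions 3–4 → each gets rank 3.
The 2 values of 358 occupy positions 5–6 → each gets rank 5.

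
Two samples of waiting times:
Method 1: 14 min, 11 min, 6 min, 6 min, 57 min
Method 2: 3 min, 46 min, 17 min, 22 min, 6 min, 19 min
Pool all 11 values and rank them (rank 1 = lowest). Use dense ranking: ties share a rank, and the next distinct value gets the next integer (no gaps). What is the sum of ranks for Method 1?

20

Sorted (ascending): 3, 6, 6, 6, 11, 14, 17, 19, 22, 46, 57
The 3 values of 6 share dense rank 2.
Remaining distinct values take the next consecutive integers.
Method 1 values → pooled ranks: 14→4, 11→3, 6→2, 6→2, 57→9
Rank sum = 4 + 3 + 2 + 2 + 9 = 20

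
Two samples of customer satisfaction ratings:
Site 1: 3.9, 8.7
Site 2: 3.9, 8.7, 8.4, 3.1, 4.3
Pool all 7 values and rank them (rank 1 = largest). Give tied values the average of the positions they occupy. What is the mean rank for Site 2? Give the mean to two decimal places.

4.20

Sorted (descending): 8.7, 8.7, 8.4, 4.3, 3.9, 3.9, 3.1
The 2 values of 8.7 occupy positions 1–2 → average rank (1+2)/2 = 1.5.
The 2 values of 3.9 occupy positions 5–6 → average rank (5+6)/2 = 5.5.
Site 2 values → pooled ranks: 3.9→5.5, 8.7→1.5, 8.4→3, 3.1→7, 4.3→4
Mean rank = (5.5 + 1.5 + 3 + 7 + 4) / 5 = 4.20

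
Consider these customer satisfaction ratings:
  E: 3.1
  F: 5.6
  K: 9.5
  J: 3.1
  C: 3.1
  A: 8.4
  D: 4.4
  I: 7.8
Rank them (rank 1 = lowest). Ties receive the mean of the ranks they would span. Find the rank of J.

2

Sorted (ascending): 3.1, 3.1, 3.1, 4.4, 5.6, 7.8, 8.4, 9.5
The 3 values of 3.1 occupy positions 1–3 → average rank 2.
J has value 3.1 → rank 2.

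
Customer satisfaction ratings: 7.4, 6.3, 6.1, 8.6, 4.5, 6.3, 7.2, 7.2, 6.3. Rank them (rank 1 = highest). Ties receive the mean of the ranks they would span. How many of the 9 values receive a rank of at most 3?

Sorted (descending): 8.6, 7.4, 7.2, 7.2, 6.3, 6.3, 6.3, 6.1, 4.5
The 2 values of 7.2 occupy positions 3–4 → average rank (3+4)/2 = 3.5.
The 3 values of 6.3 occupy positions 5–7 → average rank 6.
Ranks ≤ 3: {1, 2} → 2 values.

2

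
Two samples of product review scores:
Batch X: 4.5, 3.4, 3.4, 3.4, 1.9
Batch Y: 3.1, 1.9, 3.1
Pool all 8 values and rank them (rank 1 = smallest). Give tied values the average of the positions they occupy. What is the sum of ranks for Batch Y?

Sorted (ascending): 1.9, 1.9, 3.1, 3.1, 3.4, 3.4, 3.4, 4.5
The 2 values of 1.9 occupy positions 1–2 → average rank (1+2)/2 = 1.5.
The 2 values of 3.1 occupy positions 3–4 → average rank (3+4)/2 = 3.5.
The 3 values of 3.4 occupy positions 5–7 → average rank 6.
Batch Y values → pooled ranks: 3.1→3.5, 1.9→1.5, 3.1→3.5
Rank sum = 3.5 + 1.5 + 3.5 = 8.5

8.5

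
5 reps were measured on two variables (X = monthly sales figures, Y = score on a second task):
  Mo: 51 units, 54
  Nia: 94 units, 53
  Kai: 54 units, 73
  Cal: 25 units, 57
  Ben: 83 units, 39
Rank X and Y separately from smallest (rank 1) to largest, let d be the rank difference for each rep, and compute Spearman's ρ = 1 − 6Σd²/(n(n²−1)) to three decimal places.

-0.600

Ranks of variable 1: 2, 5, 3, 1, 4
Ranks of variable 2: 3, 2, 5, 4, 1
d = r₁ − r₂: -1, 3, -2, -3, 3
d²: 1, 9, 4, 9, 9; Σd² = 32
ρ = 1 − 6·32/(5·24) = 1 − 192/120 = -0.600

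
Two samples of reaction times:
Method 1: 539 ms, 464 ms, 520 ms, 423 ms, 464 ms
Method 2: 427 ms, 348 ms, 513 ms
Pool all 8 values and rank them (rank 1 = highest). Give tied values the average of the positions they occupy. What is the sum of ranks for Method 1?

Sorted (descending): 539, 520, 513, 464, 464, 427, 423, 348
The 2 values of 464 occupy positions 4–5 → average rank (4+5)/2 = 4.5.
Method 1 values → pooled ranks: 539→1, 464→4.5, 520→2, 423→7, 464→4.5
Rank sum = 1 + 4.5 + 2 + 7 + 4.5 = 19

19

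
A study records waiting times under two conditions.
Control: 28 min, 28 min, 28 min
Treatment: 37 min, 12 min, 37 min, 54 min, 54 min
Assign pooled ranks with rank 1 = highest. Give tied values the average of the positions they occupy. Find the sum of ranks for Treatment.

18

Sorted (descending): 54, 54, 37, 37, 28, 28, 28, 12
The 2 values of 54 occupy positions 1–2 → average rank (1+2)/2 = 1.5.
The 2 values of 37 occupy positions 3–4 → average rank (3+4)/2 = 3.5.
The 3 values of 28 occupy positions 5–7 → average rank 6.
Treatment values → pooled ranks: 37→3.5, 12→8, 37→3.5, 54→1.5, 54→1.5
Rank sum = 3.5 + 8 + 3.5 + 1.5 + 1.5 = 18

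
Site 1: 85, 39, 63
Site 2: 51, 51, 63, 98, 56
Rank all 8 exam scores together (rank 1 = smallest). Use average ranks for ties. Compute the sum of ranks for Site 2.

Sorted (ascending): 39, 51, 51, 56, 63, 63, 85, 98
The 2 values of 51 occupy positions 2–3 → average rank (2+3)/2 = 2.5.
The 2 values of 63 occupy positions 5–6 → average rank (5+6)/2 = 5.5.
Site 2 values → pooled ranks: 51→2.5, 51→2.5, 63→5.5, 98→8, 56→4
Rank sum = 2.5 + 2.5 + 5.5 + 8 + 4 = 22.5

22.5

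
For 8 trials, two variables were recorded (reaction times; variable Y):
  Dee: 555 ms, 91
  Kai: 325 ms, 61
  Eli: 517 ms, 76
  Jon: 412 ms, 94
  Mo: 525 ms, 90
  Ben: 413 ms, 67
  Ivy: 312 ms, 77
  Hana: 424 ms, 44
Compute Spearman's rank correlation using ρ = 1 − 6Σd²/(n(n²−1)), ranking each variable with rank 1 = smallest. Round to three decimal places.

Ranks of variable 1: 8, 2, 6, 3, 7, 4, 1, 5
Ranks of variable 2: 7, 2, 4, 8, 6, 3, 5, 1
d = r₁ − r₂: 1, 0, 2, -5, 1, 1, -4, 4
d²: 1, 0, 4, 25, 1, 1, 16, 16; Σd² = 64
ρ = 1 − 6·64/(8·63) = 1 − 384/504 = 0.238

0.238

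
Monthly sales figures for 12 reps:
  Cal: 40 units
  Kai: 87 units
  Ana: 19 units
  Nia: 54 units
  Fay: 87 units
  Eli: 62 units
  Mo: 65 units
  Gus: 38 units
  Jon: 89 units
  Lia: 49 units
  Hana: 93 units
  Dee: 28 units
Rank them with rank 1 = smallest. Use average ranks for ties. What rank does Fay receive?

Sorted (ascending): 19, 28, 38, 40, 49, 54, 62, 65, 87, 87, 89, 93
The 2 values of 87 occupy positions 9–10 → average rank (9+10)/2 = 9.5.
Fay has value 87 units → rank 9.5.

9.5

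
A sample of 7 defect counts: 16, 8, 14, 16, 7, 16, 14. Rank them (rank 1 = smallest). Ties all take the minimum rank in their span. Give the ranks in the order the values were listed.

Sorted (ascending): 7, 8, 14, 14, 16, 16, 16
The 2 values of 14 occupy positions 3–4 → each gets rank 3.
The 3 values of 16 occupy positions 5–7 → each gets rank 5.

5, 2, 3, 5, 1, 5, 3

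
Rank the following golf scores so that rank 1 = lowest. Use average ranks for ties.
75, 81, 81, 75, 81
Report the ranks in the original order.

Sorted (ascending): 75, 75, 81, 81, 81
The 2 values of 75 occupy positions 1–2 → average rank (1+2)/2 = 1.5.
The 3 values of 81 occupy positions 3–5 → average rank 4.

1.5, 4, 4, 1.5, 4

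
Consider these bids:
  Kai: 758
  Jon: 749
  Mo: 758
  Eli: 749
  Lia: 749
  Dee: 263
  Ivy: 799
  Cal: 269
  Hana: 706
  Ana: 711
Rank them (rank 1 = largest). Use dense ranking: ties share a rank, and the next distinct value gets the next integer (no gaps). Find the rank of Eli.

3

Sorted (descending): 799, 758, 758, 749, 749, 749, 711, 706, 269, 263
The 2 values of 758 share dense rank 2.
The 3 values of 749 share dense rank 3.
Remaining distinct values take the next consecutive integers.
Eli has value 749 → rank 3.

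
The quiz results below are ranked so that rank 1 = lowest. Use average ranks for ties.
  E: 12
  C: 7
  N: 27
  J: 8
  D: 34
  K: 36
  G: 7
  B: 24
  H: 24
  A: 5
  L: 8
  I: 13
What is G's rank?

Sorted (ascending): 5, 7, 7, 8, 8, 12, 13, 24, 24, 27, 34, 36
The 2 values of 7 occupy positions 2–3 → average rank (2+3)/2 = 2.5.
The 2 values of 8 occupy positions 4–5 → average rank (4+5)/2 = 4.5.
The 2 values of 24 occupy positions 8–9 → average rank (8+9)/2 = 8.5.
G has value 7 → rank 2.5.

2.5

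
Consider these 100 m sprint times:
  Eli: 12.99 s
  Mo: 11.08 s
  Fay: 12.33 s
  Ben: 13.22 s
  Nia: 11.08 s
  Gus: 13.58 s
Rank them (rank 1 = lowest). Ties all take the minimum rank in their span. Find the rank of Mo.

Sorted (ascending): 11.08, 11.08, 12.33, 12.99, 13.22, 13.58
The 2 values of 11.08 occupy positions 1–2 → each gets rank 1.
Mo has value 11.08 s → rank 1.

1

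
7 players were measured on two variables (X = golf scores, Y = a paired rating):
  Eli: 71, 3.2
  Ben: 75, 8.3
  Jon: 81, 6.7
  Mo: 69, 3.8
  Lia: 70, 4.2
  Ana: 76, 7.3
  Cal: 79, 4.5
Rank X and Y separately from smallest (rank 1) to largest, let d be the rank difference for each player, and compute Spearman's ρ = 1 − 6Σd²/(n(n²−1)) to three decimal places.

Ranks of variable 1: 3, 4, 7, 1, 2, 5, 6
Ranks of variable 2: 1, 7, 5, 2, 3, 6, 4
d = r₁ − r₂: 2, -3, 2, -1, -1, -1, 2
d²: 4, 9, 4, 1, 1, 1, 4; Σd² = 24
ρ = 1 − 6·24/(7·48) = 1 − 144/336 = 0.571

0.571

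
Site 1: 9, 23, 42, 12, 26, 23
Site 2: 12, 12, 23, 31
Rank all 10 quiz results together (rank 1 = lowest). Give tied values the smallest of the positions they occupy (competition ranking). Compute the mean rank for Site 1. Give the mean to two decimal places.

Sorted (ascending): 9, 12, 12, 12, 23, 23, 23, 26, 31, 42
The 3 values of 12 occupy positions 2–4 → each gets rank 2.
The 3 values of 23 occupy positions 5–7 → each gets rank 5.
Site 1 values → pooled ranks: 9→1, 23→5, 42→10, 12→2, 26→8, 23→5
Mean rank = (1 + 5 + 10 + 2 + 8 + 5) / 6 = 5.17

5.17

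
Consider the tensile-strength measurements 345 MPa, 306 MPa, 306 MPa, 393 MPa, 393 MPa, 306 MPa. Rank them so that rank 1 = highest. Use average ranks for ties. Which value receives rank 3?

345

Sorted (descending): 393, 393, 345, 306, 306, 306
The 2 values of 393 occupy positions 1–2 → average rank (1+2)/2 = 1.5.
The 3 values of 306 occupy positions 4–6 → average rank 5.
Rank 3 → value 345.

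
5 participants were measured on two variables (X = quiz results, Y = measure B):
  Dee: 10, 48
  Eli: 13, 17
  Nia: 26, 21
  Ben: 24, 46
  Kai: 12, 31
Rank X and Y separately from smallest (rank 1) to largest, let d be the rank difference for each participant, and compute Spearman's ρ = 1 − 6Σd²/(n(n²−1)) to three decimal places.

Ranks of variable 1: 1, 3, 5, 4, 2
Ranks of variable 2: 5, 1, 2, 4, 3
d = r₁ − r₂: -4, 2, 3, 0, -1
d²: 16, 4, 9, 0, 1; Σd² = 30
ρ = 1 − 6·30/(5·24) = 1 − 180/120 = -0.500

-0.500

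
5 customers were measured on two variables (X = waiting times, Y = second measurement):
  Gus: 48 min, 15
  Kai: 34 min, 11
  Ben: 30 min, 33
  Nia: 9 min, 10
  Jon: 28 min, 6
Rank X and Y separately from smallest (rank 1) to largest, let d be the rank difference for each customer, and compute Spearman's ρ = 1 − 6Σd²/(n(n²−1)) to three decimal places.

Ranks of variable 1: 5, 4, 3, 1, 2
Ranks of variable 2: 4, 3, 5, 2, 1
d = r₁ − r₂: 1, 1, -2, -1, 1
d²: 1, 1, 4, 1, 1; Σd² = 8
ρ = 1 − 6·8/(5·24) = 1 − 48/120 = 0.600

0.600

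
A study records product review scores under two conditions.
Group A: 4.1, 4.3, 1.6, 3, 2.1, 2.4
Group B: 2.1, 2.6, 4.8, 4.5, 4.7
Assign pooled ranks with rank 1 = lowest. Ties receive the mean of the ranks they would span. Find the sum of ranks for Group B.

37.5

Sorted (ascending): 1.6, 2.1, 2.1, 2.4, 2.6, 3, 4.1, 4.3, 4.5, 4.7, 4.8
The 2 values of 2.1 occupy positions 2–3 → average rank (2+3)/2 = 2.5.
Group B values → pooled ranks: 2.1→2.5, 2.6→5, 4.8→11, 4.5→9, 4.7→10
Rank sum = 2.5 + 5 + 11 + 9 + 10 = 37.5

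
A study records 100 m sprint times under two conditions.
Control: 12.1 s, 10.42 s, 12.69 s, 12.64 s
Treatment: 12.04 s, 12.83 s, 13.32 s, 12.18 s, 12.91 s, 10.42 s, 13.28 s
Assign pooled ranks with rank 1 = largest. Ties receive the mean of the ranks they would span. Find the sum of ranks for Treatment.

36.5

Sorted (descending): 13.32, 13.28, 12.91, 12.83, 12.69, 12.64, 12.18, 12.1, 12.04, 10.42, 10.42
The 2 values of 10.42 occupy positions 10–11 → average rank (10+11)/2 = 10.5.
Treatment values → pooled ranks: 12.04→9, 12.83→4, 13.32→1, 12.18→7, 12.91→3, 10.42→10.5, 13.28→2
Rank sum = 9 + 4 + 1 + 7 + 3 + 10.5 + 2 = 36.5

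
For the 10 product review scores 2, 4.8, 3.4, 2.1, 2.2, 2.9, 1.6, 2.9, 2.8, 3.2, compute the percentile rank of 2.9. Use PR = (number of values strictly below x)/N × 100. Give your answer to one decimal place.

N = 10.
Strictly below 2.9: 5. Equal to 2.9: 2.
PR = 5/10 × 100 = 50.0

50.0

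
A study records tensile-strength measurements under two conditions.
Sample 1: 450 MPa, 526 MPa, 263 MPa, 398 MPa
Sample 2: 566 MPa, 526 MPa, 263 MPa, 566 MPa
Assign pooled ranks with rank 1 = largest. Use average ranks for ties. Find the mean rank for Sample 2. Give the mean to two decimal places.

3.50

Sorted (descending): 566, 566, 526, 526, 450, 398, 263, 263
The 2 values of 566 occupy positions 1–2 → average rank (1+2)/2 = 1.5.
The 2 values of 526 occupy positions 3–4 → average rank (3+4)/2 = 3.5.
The 2 values of 263 occupy positions 7–8 → average rank (7+8)/2 = 7.5.
Sample 2 values → pooled ranks: 566→1.5, 526→3.5, 263→7.5, 566→1.5
Mean rank = (1.5 + 3.5 + 7.5 + 1.5) / 4 = 3.50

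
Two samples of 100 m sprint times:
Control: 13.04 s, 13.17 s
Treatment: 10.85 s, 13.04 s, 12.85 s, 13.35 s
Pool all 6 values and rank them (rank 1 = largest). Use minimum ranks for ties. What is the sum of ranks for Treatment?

15

Sorted (descending): 13.35, 13.17, 13.04, 13.04, 12.85, 10.85
The 2 values of 13.04 occupy positions 3–4 → each gets rank 3.
Treatment values → pooled ranks: 10.85→6, 13.04→3, 12.85→5, 13.35→1
Rank sum = 6 + 3 + 5 + 1 = 15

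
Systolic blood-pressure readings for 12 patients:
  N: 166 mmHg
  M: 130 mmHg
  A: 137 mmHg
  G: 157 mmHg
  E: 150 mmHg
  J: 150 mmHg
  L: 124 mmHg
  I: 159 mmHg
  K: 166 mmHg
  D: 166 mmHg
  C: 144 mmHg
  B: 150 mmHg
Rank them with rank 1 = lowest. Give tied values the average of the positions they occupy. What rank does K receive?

11

Sorted (ascending): 124, 130, 137, 144, 150, 150, 150, 157, 159, 166, 166, 166
The 3 values of 150 occupy positions 5–7 → average rank 6.
The 3 values of 166 occupy positions 10–12 → average rank 11.
K has value 166 mmHg → rank 11.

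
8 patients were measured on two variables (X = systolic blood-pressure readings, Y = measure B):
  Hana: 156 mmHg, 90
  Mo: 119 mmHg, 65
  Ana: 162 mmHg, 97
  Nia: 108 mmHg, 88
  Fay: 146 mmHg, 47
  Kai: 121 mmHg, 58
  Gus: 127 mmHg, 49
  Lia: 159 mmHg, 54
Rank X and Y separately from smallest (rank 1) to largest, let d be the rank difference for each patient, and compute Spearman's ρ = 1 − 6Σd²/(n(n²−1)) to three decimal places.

0.143

Ranks of variable 1: 6, 2, 8, 1, 5, 3, 4, 7
Ranks of variable 2: 7, 5, 8, 6, 1, 4, 2, 3
d = r₁ − r₂: -1, -3, 0, -5, 4, -1, 2, 4
d²: 1, 9, 0, 25, 16, 1, 4, 16; Σd² = 72
ρ = 1 − 6·72/(8·63) = 1 − 432/504 = 0.143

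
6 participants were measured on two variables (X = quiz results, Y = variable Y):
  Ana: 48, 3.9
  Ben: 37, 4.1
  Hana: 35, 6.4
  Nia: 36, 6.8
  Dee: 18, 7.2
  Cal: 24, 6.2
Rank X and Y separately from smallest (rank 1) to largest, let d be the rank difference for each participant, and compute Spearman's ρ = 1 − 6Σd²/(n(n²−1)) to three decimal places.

-0.771

Ranks of variable 1: 6, 5, 3, 4, 1, 2
Ranks of variable 2: 1, 2, 4, 5, 6, 3
d = r₁ − r₂: 5, 3, -1, -1, -5, -1
d²: 25, 9, 1, 1, 25, 1; Σd² = 62
ρ = 1 − 6·62/(6·35) = 1 − 372/210 = -0.771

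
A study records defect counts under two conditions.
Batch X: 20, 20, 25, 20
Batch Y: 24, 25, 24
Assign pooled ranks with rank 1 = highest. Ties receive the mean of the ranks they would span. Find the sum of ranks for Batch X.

Sorted (descending): 25, 25, 24, 24, 20, 20, 20
The 2 values of 25 occupy positions 1–2 → average rank (1+2)/2 = 1.5.
The 2 values of 24 occupy positions 3–4 → average rank (3+4)/2 = 3.5.
The 3 values of 20 occupy positions 5–7 → average rank 6.
Batch X values → pooled ranks: 20→6, 20→6, 25→1.5, 20→6
Rank sum = 6 + 6 + 1.5 + 6 = 19.5

19.5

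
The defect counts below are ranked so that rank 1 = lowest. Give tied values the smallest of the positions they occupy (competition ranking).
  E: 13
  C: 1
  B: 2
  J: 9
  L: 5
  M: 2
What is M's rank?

2

Sorted (ascending): 1, 2, 2, 5, 9, 13
The 2 values of 2 occupy positions 2–3 → each gets rank 2.
M has value 2 → rank 2.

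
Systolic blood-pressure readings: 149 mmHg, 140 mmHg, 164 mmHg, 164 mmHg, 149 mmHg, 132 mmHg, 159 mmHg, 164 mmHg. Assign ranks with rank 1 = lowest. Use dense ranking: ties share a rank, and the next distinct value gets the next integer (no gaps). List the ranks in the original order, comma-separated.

3, 2, 5, 5, 3, 1, 4, 5

Sorted (ascending): 132, 140, 149, 149, 159, 164, 164, 164
The 2 values of 149 share dense rank 3.
The 3 values of 164 share dense rank 5.
Remaining distinct values take the next consecutive integers.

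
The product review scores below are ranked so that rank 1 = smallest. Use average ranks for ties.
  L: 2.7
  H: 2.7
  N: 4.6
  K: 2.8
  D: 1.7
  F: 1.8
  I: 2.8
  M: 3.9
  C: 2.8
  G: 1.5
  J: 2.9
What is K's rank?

Sorted (ascending): 1.5, 1.7, 1.8, 2.7, 2.7, 2.8, 2.8, 2.8, 2.9, 3.9, 4.6
The 2 values of 2.7 occupy positions 4–5 → average rank (4+5)/2 = 4.5.
The 3 values of 2.8 occupy positions 6–8 → average rank 7.
K has value 2.8 → rank 7.

7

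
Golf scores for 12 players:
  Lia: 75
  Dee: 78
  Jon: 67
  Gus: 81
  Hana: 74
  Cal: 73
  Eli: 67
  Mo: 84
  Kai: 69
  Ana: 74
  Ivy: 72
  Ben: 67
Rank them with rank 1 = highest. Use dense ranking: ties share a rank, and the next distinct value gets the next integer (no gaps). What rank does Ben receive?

Sorted (descending): 84, 81, 78, 75, 74, 74, 73, 72, 69, 67, 67, 67
The 2 values of 74 share dense rank 5.
The 3 values of 67 share dense rank 9.
Remaining distinct values take the next consecutive integers.
Ben has value 67 → rank 9.

9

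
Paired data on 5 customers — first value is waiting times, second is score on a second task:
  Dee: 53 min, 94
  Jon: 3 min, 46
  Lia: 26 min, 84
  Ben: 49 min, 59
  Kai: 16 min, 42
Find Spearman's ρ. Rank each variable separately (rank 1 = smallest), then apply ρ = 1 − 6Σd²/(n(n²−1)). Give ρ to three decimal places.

Ranks of variable 1: 5, 1, 3, 4, 2
Ranks of variable 2: 5, 2, 4, 3, 1
d = r₁ − r₂: 0, -1, -1, 1, 1
d²: 0, 1, 1, 1, 1; Σd² = 4
ρ = 1 − 6·4/(5·24) = 1 − 24/120 = 0.800

0.800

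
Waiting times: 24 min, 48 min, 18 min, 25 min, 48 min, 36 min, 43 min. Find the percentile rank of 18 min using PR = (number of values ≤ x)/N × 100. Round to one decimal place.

N = 7.
Strictly below 18: 0. Equal to 18: 1.
PR = 1/7 × 100 = 14.3

14.3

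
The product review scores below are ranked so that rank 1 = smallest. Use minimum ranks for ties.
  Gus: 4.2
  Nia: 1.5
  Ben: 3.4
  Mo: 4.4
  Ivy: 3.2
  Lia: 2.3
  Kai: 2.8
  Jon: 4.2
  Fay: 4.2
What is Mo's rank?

9

Sorted (ascending): 1.5, 2.3, 2.8, 3.2, 3.4, 4.2, 4.2, 4.2, 4.4
The 3 values of 4.2 occupy positions 6–8 → each gets rank 6.
Mo has value 4.4 → rank 9.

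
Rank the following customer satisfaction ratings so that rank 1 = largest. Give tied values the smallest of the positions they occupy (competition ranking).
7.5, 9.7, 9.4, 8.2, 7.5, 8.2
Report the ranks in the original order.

5, 1, 2, 3, 5, 3

Sorted (descending): 9.7, 9.4, 8.2, 8.2, 7.5, 7.5
The 2 values of 8.2 occupy positions 3–4 → each gets rank 3.
The 2 values of 7.5 occupy positions 5–6 → each gets rank 5.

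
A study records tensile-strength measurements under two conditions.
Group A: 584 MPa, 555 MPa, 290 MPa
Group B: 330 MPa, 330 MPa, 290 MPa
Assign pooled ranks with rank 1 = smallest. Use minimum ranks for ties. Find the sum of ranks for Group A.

12

Sorted (ascending): 290, 290, 330, 330, 555, 584
The 2 values of 290 occupy positions 1–2 → each gets rank 1.
The 2 values of 330 occupy positions 3–4 → each gets rank 3.
Group A values → pooled ranks: 584→6, 555→5, 290→1
Rank sum = 6 + 5 + 1 = 12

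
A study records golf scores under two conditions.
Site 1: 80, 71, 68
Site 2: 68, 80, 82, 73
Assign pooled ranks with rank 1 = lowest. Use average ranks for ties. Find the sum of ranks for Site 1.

Sorted (ascending): 68, 68, 71, 73, 80, 80, 82
The 2 values of 68 occupy positions 1–2 → average rank (1+2)/2 = 1.5.
The 2 values of 80 occupy positions 5–6 → average rank (5+6)/2 = 5.5.
Site 1 values → pooled ranks: 80→5.5, 71→3, 68→1.5
Rank sum = 5.5 + 3 + 1.5 = 10

10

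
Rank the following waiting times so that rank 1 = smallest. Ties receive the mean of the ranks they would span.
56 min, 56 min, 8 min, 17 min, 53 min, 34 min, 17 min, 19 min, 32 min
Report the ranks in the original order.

Sorted (ascending): 8, 17, 17, 19, 32, 34, 53, 56, 56
The 2 values of 17 occupy positions 2–3 → average rank (2+3)/2 = 2.5.
The 2 values of 56 occupy positions 8–9 → average rank (8+9)/2 = 8.5.

8.5, 8.5, 1, 2.5, 7, 6, 2.5, 4, 5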